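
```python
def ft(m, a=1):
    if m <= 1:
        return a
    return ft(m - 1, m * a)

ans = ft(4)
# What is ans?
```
Call trace:
ft(m=4, a=1)
  ft(m=3, a=4)
    ft(m=2, a=12)
      ft(m=1, a=24)
      -> return 24
    -> return 24
  -> return 24
-> return 24

Final answer: 24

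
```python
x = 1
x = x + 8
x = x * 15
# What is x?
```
Trace:
  x=1
  x=9
  x=135

Final answer: 135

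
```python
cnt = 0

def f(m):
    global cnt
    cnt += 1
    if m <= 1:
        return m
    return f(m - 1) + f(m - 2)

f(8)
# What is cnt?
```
Call trace (a repeated sub-call is expanded the first time; later identical calls just restate its return value):
f(m=8)
  f(m=7)
    f(m=6)
      f(m=5)
        f(m=4)
          f(m=3)
            f(m=2)
              f(m=1)
              -> return 1
              f(m=0)
              -> return 0
            -> return 1
            f(m=1)
            -> return 1
          -> return 2
          f(m=2) -> return 1  (same call as traced above)
        -> return 3
        f(m=3) -> return 2  (same call as traced above)
      -> return 5
      f(m=4) -> return 3  (same call as traced above)
    -> return 8
    f(m=5) -> return 5  (same call as traced above)
  -> return 13
  f(m=6) -> return 8  (same call as traced above)
-> return 21

cnt is incremented once per call, so count the calls in each subtree. Let C(m) = number of calls made by f(m).
C(0) = C(1) = 1 (base case, no recursion); C(m) = 1 + C(m - 1) + C(m - 2) otherwise.
C(2) = 1 + C(1) + C(0) = 1 + 1 + 1 = 3
C(3) = 1 + C(2) + C(1) = 1 + 3 + 1 = 5
C(4) = 1 + C(3) + C(2) = 1 + 5 + 3 = 9
C(5) = 1 + C(4) + C(3) = 1 + 9 + 5 = 15
C(6) = 1 + C(5) + C(4) = 1 + 15 + 9 = 25
C(7) = 1 + C(6) + C(5) = 1 + 25 + 15 = 41
C(8) = 1 + C(7) + C(6) = 1 + 41 + 25 = 67
cnt = C(8) = 67

Final answer: 67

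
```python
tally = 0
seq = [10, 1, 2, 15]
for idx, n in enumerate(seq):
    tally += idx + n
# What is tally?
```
Trace:
  tally=0
  tally=10, idx=0, n=10
  tally=12, idx=1, n=1
  tally=16, idx=2, n=2
  tally=34, idx=3, n=15

Final answer: 34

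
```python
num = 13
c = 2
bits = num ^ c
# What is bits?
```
Trace:
  num=13
  num=13, c=2
  num=13, c=2, bits=15

Final answer: 15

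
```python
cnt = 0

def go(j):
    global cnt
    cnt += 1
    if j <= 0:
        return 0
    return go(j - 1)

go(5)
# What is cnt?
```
Call trace:
go(j=5)
  go(j=4)
    go(j=3)
      go(j=2)
        go(j=1)
          go(j=0)
          -> return 0
        -> return 0
      -> return 0
    -> return 0
  -> return 0
-> return 0

cnt is incremented once per call. go is entered once for each j = 5, 4, 3, 2, 1, 0 (the j <= 0 call returns without recursing), i.e. 5 + 1 calls.
cnt = 6

Final answer: 6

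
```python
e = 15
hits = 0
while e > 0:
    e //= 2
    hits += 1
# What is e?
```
Trace:
  e=15
  e=15, hits=0
  e=7, hits=1
  e=3, hits=2
  e=1, hits=3
  e=0, hits=4

Final answer: 0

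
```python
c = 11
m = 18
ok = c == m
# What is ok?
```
Trace:
  c=11
  c=11, m=18
  c=11, m=18, ok=False

Final answer: False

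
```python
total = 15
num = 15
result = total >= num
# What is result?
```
Trace:
  total=15
  total=15, num=15
  total=15, num=15, result=True

Final answer: True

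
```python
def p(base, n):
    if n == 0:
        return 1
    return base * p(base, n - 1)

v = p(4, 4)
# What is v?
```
Call trace:
p(base=4, n=4)
  p(base=4, n=3)
    p(base=4, n=2)
      p(base=4, n=1)
        p(base=4, n=0)
        -> return 1
      -> return 4
    -> return 16
  -> return 64
-> return 256

Final answer: 256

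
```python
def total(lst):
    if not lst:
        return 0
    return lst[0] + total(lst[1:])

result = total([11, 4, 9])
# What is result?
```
Call trace:
total(lst=[11, 4, 9])
  total(lst=[4, 9])
    total(lst=[9])
      total(lst=[])
      -> return 0
    -> return 9
  -> return 13
-> return 24

Final answer: 24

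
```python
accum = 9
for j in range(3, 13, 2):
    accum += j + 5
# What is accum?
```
Trace:
  accum=9
  accum=17, j=3
  accum=27, j=5
  accum=39, j=7
  accum=53, j=9
  accum=69, j=11

Final answer: 69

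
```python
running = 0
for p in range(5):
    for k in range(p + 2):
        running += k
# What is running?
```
Trace:
  running=0
  running=0, p=0, k=0
  running=1, p=0, k=1
  running=1, p=1, k=0
  running=2, p=1, k=1
  running=4, p=1, k=2
  running=4, p=2, k=0
  running=5, p=2, k=1
  running=7, p=2, k=2
  running=10, p=2, k=3
  running=10, p=3, k=0
  running=11, p=3, k=1
  running=13, p=3, k=2
  running=16, p=3, k=3
  running=20, p=3, k=4
  running=20, p=4, k=0
  running=21, p=4, k=1
  running=23, p=4, k=2
  running=26, p=4, k=3
  running=30, p=4, k=4
  running=35, p=4, k=5

Final answer: 35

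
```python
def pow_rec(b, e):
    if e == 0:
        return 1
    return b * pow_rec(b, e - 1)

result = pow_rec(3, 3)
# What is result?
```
Call trace:
pow_rec(b=3, e=3)
  pow_rec(b=3, e=2)
    pow_rec(b=3, e=1)
      pow_rec(b=3, e=0)
      -> return 1
    -> return 3
  -> return 9
-> return 27

Final answer: 27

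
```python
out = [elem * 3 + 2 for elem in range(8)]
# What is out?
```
Trace:
  elem=0
  elem=1
  elem=2
  elem=3
  elem=4
  elem=5
  elem=6
  elem=7
  out=[2, 5, 8, 11, 14, 17, 20, 23]

Final answer: [2, 5, 8, 11, 14, 17, 20, 23]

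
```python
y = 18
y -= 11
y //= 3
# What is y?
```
Trace:
  y=18
  y=7
  y=2

Final answer: 2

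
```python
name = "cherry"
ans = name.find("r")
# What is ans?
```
Trace:
  name='cherry'
  name='cherry', ans=3

Final answer: 3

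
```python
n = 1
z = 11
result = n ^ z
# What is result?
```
Trace:
  n=1
  n=1, z=11
  n=1, z=11, result=10

Final answer: 10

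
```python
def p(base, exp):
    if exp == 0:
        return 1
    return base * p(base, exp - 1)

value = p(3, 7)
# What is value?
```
Call trace:
p(base=3, exp=7)
  p(base=3, exp=6)
    p(base=3, exp=5)
      p(base=3, exp=4)
        p(base=3, exp=3)
          p(base=3, exp=2)
            p(base=3, exp=1)
              p(base=3, exp=0)
              -> return 1
            -> return 3
          -> return 9
        -> return 27
      -> return 81
    -> return 243
  -> return 729
-> return 2187

Final answer: 2187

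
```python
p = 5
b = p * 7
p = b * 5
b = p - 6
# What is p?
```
Trace:
  p=5
  p=5, b=35
  p=175, b=35
  p=175, b=169

Final answer: 175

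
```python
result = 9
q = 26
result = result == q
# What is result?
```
Trace:
  result=9
  result=9, q=26
  result=False, q=26

Final answer: False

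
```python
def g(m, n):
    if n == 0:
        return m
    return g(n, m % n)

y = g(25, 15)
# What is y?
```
Call trace:
g(m=25, n=15)
  g(m=15, n=10)
    g(m=10, n=5)
      g(m=5, n=0)
      -> return 5
    -> return 5
  -> return 5
-> return 5

Final answer: 5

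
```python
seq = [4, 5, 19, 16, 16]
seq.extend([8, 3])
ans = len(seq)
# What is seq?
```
Trace:
  seq=[4, 5, 19, 16, 16]
  seq=[4, 5, 19, 16, 16, 8, 3]
  seq=[4, 5, 19, 16, 16, 8, 3], ans=7

Final answer: [4, 5, 19, 16, 16, 8, 3]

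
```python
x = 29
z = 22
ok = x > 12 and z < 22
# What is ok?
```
Trace:
  x=29
  x=29, z=22
  x=29, z=22, ok=False

Final answer: False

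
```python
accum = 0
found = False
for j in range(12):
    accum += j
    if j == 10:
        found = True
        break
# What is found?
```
Trace:
  accum=0
  accum=0, found=False
  accum=0, found=False, j=0
  accum=1, found=False, j=1
  accum=3, found=False, j=2
  accum=6, found=False, j=3
  accum=10, found=False, j=4
  accum=15, found=False, j=5
  accum=21, found=False, j=6
  accum=28, found=False, j=7
  accum=36, found=False, j=8
  accum=45, found=False, j=9
  accum=55, found=True, j=10

Final answer: True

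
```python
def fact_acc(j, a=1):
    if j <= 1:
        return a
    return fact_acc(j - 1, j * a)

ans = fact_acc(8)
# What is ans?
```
Call trace:
fact_acc(j=8, a=1)
  fact_acc(j=7, a=8)
    fact_acc(j=6, a=56)
      fact_acc(j=5, a=336)
        fact_acc(j=4, a=1680)
          fact_acc(j=3, a=6720)
            fact_acc(j=2, a=20160)
              fact_acc(j=1, a=40320)
              -> return 40320
            -> return 40320
          -> return 40320
        -> return 40320
      -> return 40320
    -> return 40320
  -> return 40320
-> return 40320

Final answer: 40320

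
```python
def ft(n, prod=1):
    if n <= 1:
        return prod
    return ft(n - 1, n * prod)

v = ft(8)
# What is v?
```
Call trace:
ft(n=8, prod=1)
  ft(n=7, prod=8)
    ft(n=6, prod=56)
      ft(n=5, prod=336)
        ft(n=4, prod=1680)
          ft(n=3, prod=6720)
            ft(n=2, prod=20160)
              ft(n=1, prod=40320)
              -> return 40320
            -> return 40320
          -> return 40320
        -> return 40320
      -> return 40320
    -> return 40320
  -> return 40320
-> return 40320

Final answer: 40320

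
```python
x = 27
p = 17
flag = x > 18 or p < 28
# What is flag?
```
Trace:
  x=27
  x=27, p=17
  x=27, p=17, flag=True

Final answer: True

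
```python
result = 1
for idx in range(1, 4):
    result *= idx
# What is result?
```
Trace:
  result=1
  result=1, idx=1
  result=2, idx=2
  result=6, idx=3

Final answer: 6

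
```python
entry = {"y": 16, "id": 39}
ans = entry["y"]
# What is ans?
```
Trace:
  entry={'y': 16, 'id': 39}
  entry={'y': 16, 'id': 39}, ans=16

Final answer: 16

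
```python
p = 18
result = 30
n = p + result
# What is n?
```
Trace:
  p=18
  p=18, result=30
  p=18, result=30, n=48

Final answer: 48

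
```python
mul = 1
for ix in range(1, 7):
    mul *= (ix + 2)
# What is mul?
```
Trace:
  mul=1
  mul=3, ix=1
  mul=12, ix=2
  mul=60, ix=3
  mul=360, ix=4
  mul=2520, ix=5
  mul=20160, ix=6

Final answer: 20160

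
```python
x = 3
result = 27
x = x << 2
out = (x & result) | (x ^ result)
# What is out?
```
Trace:
  x=3
  x=3, result=27
  x=12, result=27
  x=12, result=27, out=31

Final answer: 31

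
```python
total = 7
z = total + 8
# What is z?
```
Trace:
  total=7
  total=7, z=15

Final answer: 15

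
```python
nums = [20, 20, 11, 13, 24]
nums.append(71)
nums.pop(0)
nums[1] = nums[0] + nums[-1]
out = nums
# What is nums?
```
Trace:
  nums=[20, 20, 11, 13, 24]
  nums=[20, 20, 11, 13, 24, 71]
  nums=[20, 11, 13, 24, 71]
  nums=[20, 91, 13, 24, 71]
  nums=[20, 91, 13, 24, 71], out=[20, 91, 13, 24, 71]

Final answer: [20, 91, 13, 24, 71]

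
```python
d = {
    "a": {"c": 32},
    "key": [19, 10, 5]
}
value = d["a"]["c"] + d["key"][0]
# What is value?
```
Trace:
  d={'a': {'c': 32}, 'key': [19, 10, 5]}
  d={'a': {'c': 32}, 'key': [19, 10, 5]}, value=51

Final answer: 51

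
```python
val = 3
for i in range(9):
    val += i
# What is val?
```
Trace:
  val=3
  val=3, i=0
  val=4, i=1
  val=6, i=2
  val=9, i=3
  val=13, i=4
  val=18, i=5
  val=24, i=6
  val=31, i=7
  val=39, i=8

Final answer: 39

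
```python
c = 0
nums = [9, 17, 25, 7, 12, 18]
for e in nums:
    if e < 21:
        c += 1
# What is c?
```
Trace:
  c=0
  c=1, e=9
  c=2, e=17
  c=2, e=25
  c=3, e=7
  c=4, e=12
  c=5, e=18

Final answer: 5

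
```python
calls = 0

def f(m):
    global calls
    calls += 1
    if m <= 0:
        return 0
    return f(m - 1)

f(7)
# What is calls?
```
Call trace:
f(m=7)
  f(m=6)
    f(m=5)
      f(m=4)
        f(m=3)
          f(m=2)
            f(m=1)
              f(m=0)
              -> return 0
            -> return 0
          -> return 0
        -> return 0
      -> return 0
    -> return 0
  -> return 0
-> return 0

calls is incremented once per call. f is entered once for each m = 7, 6, 5, 4, 3, 2, 1, 0 (the m <= 0 call returns without recursing), i.e. 7 + 1 calls.
calls = 8

Final answer: 8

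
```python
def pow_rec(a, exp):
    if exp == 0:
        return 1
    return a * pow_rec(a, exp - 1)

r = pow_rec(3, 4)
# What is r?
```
Call trace:
pow_rec(a=3, exp=4)
  pow_rec(a=3, exp=3)
    pow_rec(a=3, exp=2)
      pow_rec(a=3, exp=1)
        pow_rec(a=3, exp=0)
        -> return 1
      -> return 3
    -> return 9
  -> return 27
-> return 81

Final answer: 81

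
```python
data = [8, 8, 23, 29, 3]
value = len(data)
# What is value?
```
Trace:
  data=[8, 8, 23, 29, 3]
  data=[8, 8, 23, 29, 3], value=5

Final answer: 5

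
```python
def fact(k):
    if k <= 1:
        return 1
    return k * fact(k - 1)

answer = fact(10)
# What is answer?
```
Call trace:
fact(k=10)
  fact(k=9)
    fact(k=8)
      fact(k=7)
        fact(k=6)
          fact(k=5)
            fact(k=4)
              fact(k=3)
                fact(k=2)
                  fact(k=1)
                  -> return 1
                -> return 2
              -> return 6
            -> return 24
          -> return 120
        -> return 720
      -> return 5040
    -> return 40320
  -> return 362880
-> return 3628800

Final answer: 3628800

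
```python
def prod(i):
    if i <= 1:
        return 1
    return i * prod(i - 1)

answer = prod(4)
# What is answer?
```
Call trace:
prod(i=4)
  prod(i=3)
    prod(i=2)
      prod(i=1)
      -> return 1
    -> return 2
  -> return 6
-> return 24

Final answer: 24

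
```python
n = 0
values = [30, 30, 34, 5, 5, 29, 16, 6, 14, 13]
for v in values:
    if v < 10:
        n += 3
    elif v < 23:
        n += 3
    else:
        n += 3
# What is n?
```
Trace:
  n=0
  n=3, v=30
  n=6, v=30
  n=9, v=34
  n=12, v=5
  n=15, v=5
  n=18, v=29
  n=21, v=16
  n=24, v=6
  n=27, v=14
  n=30, v=13

Final answer: 30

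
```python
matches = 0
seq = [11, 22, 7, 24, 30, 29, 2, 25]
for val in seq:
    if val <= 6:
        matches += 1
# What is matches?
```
Trace:
  matches=0
  matches=0, val=11
  matches=0, val=22
  matches=0, val=7
  matches=0, val=24
  matches=0, val=30
  matches=0, val=29
  matches=1, val=2
  matches=1, val=25

Final answer: 1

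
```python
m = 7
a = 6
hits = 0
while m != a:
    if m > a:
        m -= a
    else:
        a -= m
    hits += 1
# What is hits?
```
Trace:
  m=7
  m=7, a=6
  m=7, a=6, hits=0
  m=1, a=6, hits=1
  m=1, a=5, hits=2
  m=1, a=4, hits=3
  m=1, a=3, hits=4
  m=1, a=2, hits=5
  m=1, a=1, hits=6

Final answer: 6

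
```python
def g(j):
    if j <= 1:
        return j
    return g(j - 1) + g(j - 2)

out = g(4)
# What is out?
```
Call trace (a repeated sub-call is expanded the first time; later identical calls just restate its return value):
g(j=4)
  g(j=3)
    g(j=2)
      g(j=1)
      -> return 1
      g(j=0)
      -> return 0
    -> return 1
    g(j=1)
    -> return 1
  -> return 2
  g(j=2) -> return 1  (same call as traced above)
-> return 3

Final answer: 3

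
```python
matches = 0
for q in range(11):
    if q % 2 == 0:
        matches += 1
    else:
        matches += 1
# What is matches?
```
Trace:
  matches=0
  matches=1, q=0
  matches=2, q=1
  matches=3, q=2
  matches=4, q=3
  matches=5, q=4
  matches=6, q=5
  matches=7, q=6
  matches=8, q=7
  matches=9, q=8
  matches=10, q=9
  matches=11, q=10

Final answer: 11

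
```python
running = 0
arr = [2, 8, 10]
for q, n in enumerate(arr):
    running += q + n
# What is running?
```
Trace:
  running=0
  running=2, q=0, n=2
  running=11, q=1, n=8
  running=23, q=2, n=10

Final answer: 23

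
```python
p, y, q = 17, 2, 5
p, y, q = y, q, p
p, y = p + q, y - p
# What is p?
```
Trace:
  p=17, y=2, q=5
  p=2, y=5, q=17
  p=19, y=3, q=17

Final answer: 19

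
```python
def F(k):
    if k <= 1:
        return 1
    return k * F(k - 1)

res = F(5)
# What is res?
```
Call trace:
F(k=5)
  F(k=4)
    F(k=3)
      F(k=2)
        F(k=1)
        -> return 1
      -> return 2
    -> return 6
  -> return 24
-> return 120

Final answer: 120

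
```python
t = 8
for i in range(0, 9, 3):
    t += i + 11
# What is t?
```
Trace:
  t=8
  t=19, i=0
  t=33, i=3
  t=50, i=6

Final answer: 50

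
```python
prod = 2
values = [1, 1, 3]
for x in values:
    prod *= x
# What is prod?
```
Trace:
  prod=2
  prod=2, x=1
  prod=2, x=1
  prod=6, x=3

Final answer: 6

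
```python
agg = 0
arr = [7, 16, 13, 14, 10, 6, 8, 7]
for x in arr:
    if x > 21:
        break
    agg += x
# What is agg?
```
Trace:
  agg=0
  agg=7, x=7
  agg=23, x=16
  agg=36, x=13
  agg=50, x=14
  agg=60, x=10
  agg=66, x=6
  agg=74, x=8
  agg=81, x=7

Final answer: 81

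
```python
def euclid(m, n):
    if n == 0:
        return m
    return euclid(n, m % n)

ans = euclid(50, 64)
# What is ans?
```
Call trace:
euclid(m=50, n=64)
  euclid(m=64, n=50)
    euclid(m=50, n=14)
      euclid(m=14, n=8)
        euclid(m=8, n=6)
          euclid(m=6, n=2)
            euclid(m=2, n=0)
            -> return 2
          -> return 2
        -> return 2
      -> return 2
    -> return 2
  -> return 2
-> return 2

Final answer: 2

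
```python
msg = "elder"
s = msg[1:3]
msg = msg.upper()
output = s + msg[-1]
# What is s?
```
Trace:
  msg='elder'
  msg='elder', s='ld'
  msg='ELDER', s='ld'
  msg='ELDER', s='ld', output='ldR'

Final answer: 'ld'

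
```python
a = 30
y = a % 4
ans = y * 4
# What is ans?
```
Trace:
  a=30
  a=30, y=2
  a=30, y=2, ans=8

Final answer: 8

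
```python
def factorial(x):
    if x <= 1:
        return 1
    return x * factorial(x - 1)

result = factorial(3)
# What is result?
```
Call trace:
factorial(x=3)
  factorial(x=2)
    factorial(x=1)
    -> return 1
  -> return 2
-> return 6

Final answer: 6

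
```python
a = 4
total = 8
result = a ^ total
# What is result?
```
Trace:
  a=4
  a=4, total=8
  a=4, total=8, result=12

Final answer: 12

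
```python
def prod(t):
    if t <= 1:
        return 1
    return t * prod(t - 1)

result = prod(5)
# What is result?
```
Call trace:
prod(t=5)
  prod(t=4)
    prod(t=3)
      prod(t=2)
        prod(t=1)
        -> return 1
      -> return 2
    -> return 6
  -> return 24
-> return 120

Final answer: 120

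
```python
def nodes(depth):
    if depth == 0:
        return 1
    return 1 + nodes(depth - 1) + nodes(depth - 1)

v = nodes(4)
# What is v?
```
Call trace (a repeated sub-call is expanded the first time; later identical calls just restate its return value):
nodes(depth=4)
  nodes(depth=3)
    nodes(depth=2)
      nodes(depth=1)
        nodes(depth=0)
        -> return 1
        nodes(depth=0)
        -> return 1
      -> return 3
      nodes(depth=1) -> return 3  (same call as traced above)
    -> return 7
    nodes(depth=2) -> return 7  (same call as traced above)
  -> return 15
  nodes(depth=3) -> return 15  (same call as traced above)
-> return 31

Final answer: 31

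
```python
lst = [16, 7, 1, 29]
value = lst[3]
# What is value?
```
Trace:
  lst=[16, 7, 1, 29]
  lst=[16, 7, 1, 29], value=29

Final answer: 29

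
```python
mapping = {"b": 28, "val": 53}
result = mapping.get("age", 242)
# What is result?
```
Trace:
  mapping={'b': 28, 'val': 53}
  mapping={'b': 28, 'val': 53}, result=242

Final answer: 242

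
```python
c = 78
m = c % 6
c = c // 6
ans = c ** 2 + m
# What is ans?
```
Trace:
  c=78
  c=78, m=0
  c=13, m=0
  c=13, m=0, ans=169

Final answer: 169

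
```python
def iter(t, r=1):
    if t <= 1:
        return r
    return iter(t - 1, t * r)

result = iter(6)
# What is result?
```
Call trace:
iter(t=6, r=1)
  iter(t=5, r=6)
    iter(t=4, r=30)
      iter(t=3, r=120)
        iter(t=2, r=360)
          iter(t=1, r=720)
          -> return 720
        -> return 720
      -> return 720
    -> return 720
  -> return 720
-> return 720

Final answer: 720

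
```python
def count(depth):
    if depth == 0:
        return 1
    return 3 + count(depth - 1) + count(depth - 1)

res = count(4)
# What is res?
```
Call trace (a repeated sub-call is expanded the first time; later identical calls just restate its return value):
count(depth=4)
  count(depth=3)
    count(depth=2)
      count(depth=1)
        count(depth=0)
        -> return 1
        count(depth=0)
        -> return 1
      -> return 5
      count(depth=1) -> return 5  (same call as traced above)
    -> return 13
    count(depth=2) -> return 13  (same call as traced above)
  -> return 29
  count(depth=3) -> return 29  (same call as traced above)
-> return 61

Final answer: 61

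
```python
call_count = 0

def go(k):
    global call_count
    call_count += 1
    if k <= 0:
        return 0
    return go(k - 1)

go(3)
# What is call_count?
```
Call trace:
go(k=3)
  go(k=2)
    go(k=1)
      go(k=0)
      -> return 0
    -> return 0
  -> return 0
-> return 0

call_count is incremented once per call. go is entered once for each k = 3, 2, 1, 0 (the k <= 0 call returns without recursing), i.e. 3 + 1 calls.
call_count = 4

Final answer: 4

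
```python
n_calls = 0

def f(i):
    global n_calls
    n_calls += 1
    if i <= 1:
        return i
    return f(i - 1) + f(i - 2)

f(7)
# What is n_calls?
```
Call trace (a repeated sub-call is expanded the first time; later identical calls just restate its return value):
f(i=7)
  f(i=6)
    f(i=5)
      f(i=4)
        f(i=3)
          f(i=2)
            f(i=1)
            -> return 1
            f(i=0)
            -> return 0
          -> return 1
          f(i=1)
          -> return 1
        -> return 2
        f(i=2) -> return 1  (same call as traced above)
      -> return 3
      f(i=3) -> return 2  (same call as traced above)
    -> return 5
    f(i=4) -> return 3  (same call as traced above)
  -> return 8
  f(i=5) -> return 5  (same call as traced above)
-> return 13

n_calls is incremented once per call, so count the calls in each subtree. Let C(i) = number of calls made by f(i).
C(0) = C(1) = 1 (base case, no recursion); C(i) = 1 + C(i - 1) + C(i - 2) otherwise.
C(2) = 1 + C(1) + C(0) = 1 + 1 + 1 = 3
C(3) = 1 + C(2) + C(1) = 1 + 3 + 1 = 5
C(4) = 1 + C(3) + C(2) = 1 + 5 + 3 = 9
C(5) = 1 + C(4) + C(3) = 1 + 9 + 5 = 15
C(6) = 1 + C(5) + C(4) = 1 + 15 + 9 = 25
C(7) = 1 + C(6) + C(5) = 1 + 25 + 15 = 41
n_calls = C(7) = 41

Final answer: 41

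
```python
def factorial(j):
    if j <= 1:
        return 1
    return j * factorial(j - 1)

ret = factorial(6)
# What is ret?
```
Call trace:
factorial(j=6)
  factorial(j=5)
    factorial(j=4)
      factorial(j=3)
        factorial(j=2)
          factorial(j=1)
          -> return 1
        -> return 2
      -> return 6
    -> return 24
  -> return 120
-> return 720

Final answer: 720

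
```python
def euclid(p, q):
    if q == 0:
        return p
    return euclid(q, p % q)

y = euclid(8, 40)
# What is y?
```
Call trace:
euclid(p=8, q=40)
  euclid(p=40, q=8)
    euclid(p=8, q=0)
    -> return 8
  -> return 8
-> return 8

Final answer: 8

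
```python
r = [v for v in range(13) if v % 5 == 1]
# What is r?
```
Trace:
  v=0
  v=1
  v=2
  v=3
  v=4
  v=5
  v=6
  v=7
  v=8
  v=9
  v=10
  v=11
  v=12
  r=[1, 6, 11]

Final answer: [1, 6, 11]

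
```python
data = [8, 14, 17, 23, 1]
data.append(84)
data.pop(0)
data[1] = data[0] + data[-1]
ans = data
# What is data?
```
Trace:
  data=[8, 14, 17, 23, 1]
  data=[8, 14, 17, 23, 1, 84]
  data=[14, 17, 23, 1, 84]
  data=[14, 98, 23, 1, 84]
  data=[14, 98, 23, 1, 84], ans=[14, 98, 23, 1, 84]

Final answer: [14, 98, 23, 1, 84]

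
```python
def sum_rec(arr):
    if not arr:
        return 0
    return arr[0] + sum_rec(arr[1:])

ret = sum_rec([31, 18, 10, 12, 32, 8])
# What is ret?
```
Call trace:
sum_rec(arr=[31, 18, 10, 12, 32, 8])
  sum_rec(arr=[18, 10, 12, 32, 8])
    sum_rec(arr=[10, 12, 32, 8])
      sum_rec(arr=[12, 32, 8])
        sum_rec(arr=[32, 8])
          sum_rec(arr=[8])
            sum_rec(arr=[])
            -> return 0
          -> return 8
        -> return 40
      -> return 52
    -> return 62
  -> return 80
-> return 111

Final answer: 111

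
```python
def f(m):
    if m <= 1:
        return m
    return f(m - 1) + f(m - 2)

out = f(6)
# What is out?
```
Call trace (a repeated sub-call is expanded the first time; later identical calls just restate its return value):
f(m=6)
  f(m=5)
    f(m=4)
      f(m=3)
        f(m=2)
          f(m=1)
          -> return 1
          f(m=0)
          -> return 0
        -> return 1
        f(m=1)
        -> return 1
      -> return 2
      f(m=2) -> return 1  (same call as traced above)
    -> return 3
    f(m=3) -> return 2  (same call as traced above)
  -> return 5
  f(m=4) -> return 3  (same call as traced above)
-> return 8

Final answer: 8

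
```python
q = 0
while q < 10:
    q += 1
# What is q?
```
Trace:
  q=0
  q=1
  q=2
  q=3
  q=4
  q=5
  q=6
  q=7
  q=8
  q=9
  q=10

Final answer: 10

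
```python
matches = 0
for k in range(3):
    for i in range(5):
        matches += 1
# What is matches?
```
Trace:
  matches=0
  matches=1, k=0, i=0
  matches=2, k=0, i=1
  matches=3, k=0, i=2
  matches=4, k=0, i=3
  matches=5, k=0, i=4
  matches=6, k=1, i=0
  matches=7, k=1, i=1
  matches=8, k=1, i=2
  matches=9, k=1, i=3
  matches=10, k=1, i=4
  matches=11, k=2, i=0
  matches=12, k=2, i=1
  matches=13, k=2, i=2
  matches=14, k=2, i=3
  matches=15, k=2, i=4

Final answer: 15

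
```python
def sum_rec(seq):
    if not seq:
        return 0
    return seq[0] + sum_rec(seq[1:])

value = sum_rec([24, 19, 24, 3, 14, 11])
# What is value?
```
Call trace:
sum_rec(seq=[24, 19, 24, 3, 14, 11])
  sum_rec(seq=[19, 24, 3, 14, 11])
    sum_rec(seq=[24, 3, 14, 11])
      sum_rec(seq=[3, 14, 11])
        sum_rec(seq=[14, 11])
          sum_rec(seq=[11])
            sum_rec(seq=[])
            -> return 0
          -> return 11
        -> return 25
      -> return 28
    -> return 52
  -> return 71
-> return 95

Final answer: 95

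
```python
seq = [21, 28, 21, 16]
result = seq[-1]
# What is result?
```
Trace:
  seq=[21, 28, 21, 16]
  seq=[21, 28, 21, 16], result=16

Final answer: 16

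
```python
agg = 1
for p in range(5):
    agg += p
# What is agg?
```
Trace:
  agg=1
  agg=1, p=0
  agg=2, p=1
  agg=4, p=2
  agg=7, p=3
  agg=11, p=4

Final answer: 11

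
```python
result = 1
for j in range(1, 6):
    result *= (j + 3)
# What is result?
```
Trace:
  result=1
  result=4, j=1
  result=20, j=2
  result=120, j=3
  result=840, j=4
  result=6720, j=5

Final answer: 6720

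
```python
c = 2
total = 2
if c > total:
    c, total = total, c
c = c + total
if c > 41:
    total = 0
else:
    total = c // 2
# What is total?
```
Trace:
  c=2
  c=2, total=2
  c=2, total=2
  c=4, total=2
  c=4, total=2

Final answer: 2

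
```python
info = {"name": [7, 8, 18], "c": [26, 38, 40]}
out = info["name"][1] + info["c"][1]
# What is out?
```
Trace:
  info={'name': [7, 8, 18], 'c': [26, 38, 40]}
  info={'name': [7, 8, 18], 'c': [26, 38, 40]}, out=46

Final answer: 46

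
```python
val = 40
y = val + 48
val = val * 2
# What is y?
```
Trace:
  val=40
  val=40, y=88
  val=80, y=88

Final answer: 88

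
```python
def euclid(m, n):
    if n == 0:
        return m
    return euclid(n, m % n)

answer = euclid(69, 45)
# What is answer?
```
Call trace:
euclid(m=69, n=45)
  euclid(m=45, n=24)
    euclid(m=24, n=21)
      euclid(m=21, n=3)
        euclid(m=3, n=0)
        -> return 3
      -> return 3
    -> return 3
  -> return 3
-> return 3

Final answer: 3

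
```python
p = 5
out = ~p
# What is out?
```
Trace:
  p=5
  p=5, out=-6

Final answer: -6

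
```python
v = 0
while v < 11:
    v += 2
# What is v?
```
Trace:
  v=0
  v=2
  v=4
  v=6
  v=8
  v=10
  v=12

Final answer: 12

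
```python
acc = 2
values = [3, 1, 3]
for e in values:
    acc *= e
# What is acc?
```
Trace:
  acc=2
  acc=6, e=3
  acc=6, e=1
  acc=18, e=3

Final answer: 18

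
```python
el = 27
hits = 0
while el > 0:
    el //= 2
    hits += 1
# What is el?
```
Trace:
  el=27
  el=27, hits=0
  el=13, hits=1
  el=6, hits=2
  el=3, hits=3
  el=1, hits=4
  el=0, hits=5

Final answer: 0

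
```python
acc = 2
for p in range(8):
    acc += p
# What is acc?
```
Trace:
  acc=2
  acc=2, p=0
  acc=3, p=1
  acc=5, p=2
  acc=8, p=3
  acc=12, p=4
  acc=17, p=5
  acc=23, p=6
  acc=30, p=7

Final answer: 30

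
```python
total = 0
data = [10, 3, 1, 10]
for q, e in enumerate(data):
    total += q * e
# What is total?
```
Trace:
  total=0
  total=0, q=0, e=10
  total=3, q=1, e=3
  total=5, q=2, e=1
  total=35, q=3, e=10

Final answer: 35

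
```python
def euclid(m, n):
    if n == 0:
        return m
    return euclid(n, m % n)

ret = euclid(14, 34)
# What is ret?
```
Call trace:
euclid(m=14, n=34)
  euclid(m=34, n=14)
    euclid(m=14, n=6)
      euclid(m=6, n=2)
        euclid(m=2, n=0)
        -> return 2
      -> return 2
    -> return 2
  -> return 2
-> return 2

Final answer: 2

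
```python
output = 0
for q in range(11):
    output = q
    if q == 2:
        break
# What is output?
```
Trace:
  output=0
  output=0, q=0
  output=1, q=1
  output=2, q=2

Final answer: 2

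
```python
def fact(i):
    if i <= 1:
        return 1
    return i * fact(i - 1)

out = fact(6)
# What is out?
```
Call trace:
fact(i=6)
  fact(i=5)
    fact(i=4)
      fact(i=3)
        fact(i=2)
          fact(i=1)
          -> return 1
        -> return 2
      -> return 6
    -> return 24
  -> return 120
-> return 720

Final answer: 720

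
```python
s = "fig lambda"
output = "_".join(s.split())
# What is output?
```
Trace:
  s='fig lambda'
  s='fig lambda', output='fig_lambda'

Final answer: 'fig_lambda'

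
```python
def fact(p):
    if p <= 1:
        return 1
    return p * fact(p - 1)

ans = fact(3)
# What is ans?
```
Call trace:
fact(p=3)
  fact(p=2)
    fact(p=1)
    -> return 1
  -> return 2
-> return 6

Final answer: 6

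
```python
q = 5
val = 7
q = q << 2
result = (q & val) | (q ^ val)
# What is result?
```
Trace:
  q=5
  q=5, val=7
  q=20, val=7
  q=20, val=7, result=23

Final answer: 23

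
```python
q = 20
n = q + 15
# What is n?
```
Trace:
  q=20
  q=20, n=35

Final answer: 35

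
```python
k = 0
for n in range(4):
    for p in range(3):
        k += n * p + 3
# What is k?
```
Trace:
  k=0
  k=3, n=0, p=0
  k=6, n=0, p=1
  k=9, n=0, p=2
  k=12, n=1, p=0
  k=16, n=1, p=1
  k=21, n=1, p=2
  k=24, n=2, p=0
  k=29, n=2, p=1
  k=36, n=2, p=2
  k=39, n=3, p=0
  k=45, n=3, p=1
  k=54, n=3, p=2

Final answer: 54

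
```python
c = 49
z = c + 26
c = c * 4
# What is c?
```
Trace:
  c=49
  c=49, z=75
  c=196, z=75

Final answer: 196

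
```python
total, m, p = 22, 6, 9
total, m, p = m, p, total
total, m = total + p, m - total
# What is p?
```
Trace:
  total=22, m=6, p=9
  total=6, m=9, p=22
  total=28, m=3, p=22

Final answer: 22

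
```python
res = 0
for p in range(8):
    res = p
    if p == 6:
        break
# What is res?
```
Trace:
  res=0
  res=0, p=0
  res=1, p=1
  res=2, p=2
  res=3, p=3
  res=4, p=4
  res=5, p=5
  res=6, p=6

Final answer: 6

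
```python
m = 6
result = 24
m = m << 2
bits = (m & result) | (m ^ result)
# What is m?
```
Trace:
  m=6
  m=6, result=24
  m=24, result=24
  m=24, result=24, bits=24

Final answer: 24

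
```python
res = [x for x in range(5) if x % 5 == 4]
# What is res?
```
Trace:
  x=0
  x=1
  x=2
  x=3
  x=4
  res=[4]

Final answer: [4]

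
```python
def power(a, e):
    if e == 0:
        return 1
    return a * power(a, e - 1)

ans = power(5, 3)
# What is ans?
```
Call trace:
power(a=5, e=3)
  power(a=5, e=2)
    power(a=5, e=1)
      power(a=5, e=0)
      -> return 1
    -> return 5
  -> return 25
-> return 125

Final answer: 125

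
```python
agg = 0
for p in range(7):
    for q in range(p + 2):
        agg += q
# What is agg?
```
Trace:
  agg=0
  agg=0, p=0, q=0
  agg=1, p=0, q=1
  agg=1, p=1, q=0
  agg=2, p=1, q=1
  agg=4, p=1, q=2
  agg=4, p=2, q=0
  agg=5, p=2, q=1
  agg=7, p=2, q=2
  agg=10, p=2, q=3
  agg=10, p=3, q=0
  agg=11, p=3, q=1
  agg=13, p=3, q=2
  agg=16, p=3, q=3
  agg=20, p=3, q=4
  agg=20, p=4, q=0
  agg=21, p=4, q=1
  agg=23, p=4, q=2
  agg=26, p=4, q=3
  agg=30, p=4, q=4
  agg=35, p=4, q=5
  agg=35, p=5, q=0
  agg=36, p=5, q=1
  agg=38, p=5, q=2
  agg=41, p=5, q=3
  agg=45, p=5, q=4
  agg=50, p=5, q=5
  agg=56, p=5, q=6
  agg=56, p=6, q=0
  agg=57, p=6, q=1
  agg=59, p=6, q=2
  agg=62, p=6, q=3
  agg=66, p=6, q=4
  agg=71, p=6, q=5
  agg=77, p=6, q=6
  agg=84, p=6, q=7

Final answer: 84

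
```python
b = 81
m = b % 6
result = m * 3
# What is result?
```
Trace:
  b=81
  b=81, m=3
  b=81, m=3, result=9

Final answer: 9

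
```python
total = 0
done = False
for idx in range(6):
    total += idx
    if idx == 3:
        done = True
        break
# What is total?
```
Trace:
  total=0
  total=0, done=False
  total=0, done=False, idx=0
  total=1, done=False, idx=1
  total=3, done=False, idx=2
  total=6, done=True, idx=3

Final answer: 6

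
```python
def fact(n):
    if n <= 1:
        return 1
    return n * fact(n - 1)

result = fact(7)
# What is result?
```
Call trace:
fact(n=7)
  fact(n=6)
    fact(n=5)
      fact(n=4)
        fact(n=3)
          fact(n=2)
            fact(n=1)
            -> return 1
          -> return 2
        -> return 6
      -> return 24
    -> return 120
  -> return 720
-> return 5040

Final answer: 5040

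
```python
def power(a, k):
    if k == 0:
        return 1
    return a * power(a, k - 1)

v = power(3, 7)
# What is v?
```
Call trace:
power(a=3, k=7)
  power(a=3, k=6)
    power(a=3, k=5)
      power(a=3, k=4)
        power(a=3, k=3)
          power(a=3, k=2)
            power(a=3, k=1)
              power(a=3, k=0)
              -> return 1
            -> return 3
          -> return 9
        -> return 27
      -> return 81
    -> return 243
  -> return 729
-> return 2187

Final answer: 2187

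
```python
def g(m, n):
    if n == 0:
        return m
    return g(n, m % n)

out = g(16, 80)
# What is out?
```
Call trace:
g(m=16, n=80)
  g(m=80, n=16)
    g(m=16, n=0)
    -> return 16
  -> return 16
-> return 16

Final answer: 16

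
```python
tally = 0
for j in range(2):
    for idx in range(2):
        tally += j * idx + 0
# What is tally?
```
Trace:
  tally=0
  tally=0, j=0, idx=0
  tally=0, j=0, idx=1
  tally=0, j=1, idx=0
  tally=1, j=1, idx=1

Final answer: 1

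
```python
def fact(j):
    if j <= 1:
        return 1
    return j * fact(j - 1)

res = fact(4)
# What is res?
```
Call trace:
fact(j=4)
  fact(j=3)
    fact(j=2)
      fact(j=1)
      -> return 1
    -> return 2
  -> return 6
-> return 24

Final answer: 24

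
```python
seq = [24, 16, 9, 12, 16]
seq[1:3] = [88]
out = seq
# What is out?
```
Trace:
  seq=[24, 16, 9, 12, 16]
  seq=[24, 88, 12, 16]
  seq=[24, 88, 12, 16], out=[24, 88, 12, 16]

Final answer: [24, 88, 12, 16]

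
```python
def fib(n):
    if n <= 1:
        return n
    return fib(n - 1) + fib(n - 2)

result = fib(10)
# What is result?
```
Call trace (a repeated sub-call is expanded the first time; later identical calls just restate its return value):
fib(n=10)
  fib(n=9)
    fib(n=8)
      fib(n=7)
        fib(n=6)
          fib(n=5)
            fib(n=4)
              fib(n=3)
                fib(n=2)
                  fib(n=1)
                  -> return 1
                  fib(n=0)
                  -> return 0
                -> return 1
                fib(n=1)
                -> return 1
              -> return 2
              fib(n=2) -> return 1  (same call as traced above)
            -> return 3
            fib(n=3) -> return 2  (same call as traced above)
          -> return 5
          fib(n=4) -> return 3  (same call as traced above)
        -> return 8
        fib(n=5) -> return 5  (same call as traced above)
      -> return 13
      fib(n=6) -> return 8  (same call as traced above)
    -> return 21
    fib(n=7) -> return 13  (same call as traced above)
  -> return 34
  fib(n=8) -> return 21  (same call as traced above)
-> return 55

Final answer: 55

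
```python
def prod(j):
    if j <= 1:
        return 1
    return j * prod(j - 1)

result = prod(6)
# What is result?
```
Call trace:
prod(j=6)
  prod(j=5)
    prod(j=4)
      prod(j=3)
        prod(j=2)
          prod(j=1)
          -> return 1
        -> return 2
      -> return 6
    -> return 24
  -> return 120
-> return 720

Final answer: 720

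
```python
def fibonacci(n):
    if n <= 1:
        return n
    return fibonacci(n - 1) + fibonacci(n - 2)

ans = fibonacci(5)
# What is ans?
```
Call trace (a repeated sub-call is expanded the first time; later identical calls just restate its return value):
fibonacci(n=5)
  fibonacci(n=4)
    fibonacci(n=3)
      fibonacci(n=2)
        fibonacci(n=1)
        -> return 1
        fibonacci(n=0)
        -> return 0
      -> return 1
      fibonacci(n=1)
      -> return 1
    -> return 2
    fibonacci(n=2) -> return 1  (same call as traced above)
  -> return 3
  fibonacci(n=3) -> return 2  (same call as traced above)
-> return 5

Final answer: 5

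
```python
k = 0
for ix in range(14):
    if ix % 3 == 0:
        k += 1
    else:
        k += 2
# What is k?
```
Trace:
  k=0
  k=1, ix=0
  k=3, ix=1
  k=5, ix=2
  k=6, ix=3
  k=8, ix=4
  k=10, ix=5
  k=11, ix=6
  k=13, ix=7
  k=15, ix=8
  k=16, ix=9
  k=18, ix=10
  k=20, ix=11
  k=21, ix=12
  k=23, ix=13

Final answer: 23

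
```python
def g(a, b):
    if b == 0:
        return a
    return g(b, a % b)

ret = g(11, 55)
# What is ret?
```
Call trace:
g(a=11, b=55)
  g(a=55, b=11)
    g(a=11, b=0)
    -> return 11
  -> return 11
-> return 11

Final answer: 11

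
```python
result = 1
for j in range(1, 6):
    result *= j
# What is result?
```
Trace:
  result=1
  result=1, j=1
  result=2, j=2
  result=6, j=3
  result=24, j=4
  result=120, j=5

Final answer: 120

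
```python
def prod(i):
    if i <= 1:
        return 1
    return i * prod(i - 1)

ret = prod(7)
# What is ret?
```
Call trace:
prod(i=7)
  prod(i=6)
    prod(i=5)
      prod(i=4)
        prod(i=3)
          prod(i=2)
            prod(i=1)
            -> return 1
          -> return 2
        -> return 6
      -> return 24
    -> return 120
  -> return 720
-> return 5040

Final answer: 5040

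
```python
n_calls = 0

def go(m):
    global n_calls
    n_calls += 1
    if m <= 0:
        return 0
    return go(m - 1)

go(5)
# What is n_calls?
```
Call trace:
go(m=5)
  go(m=4)
    go(m=3)
      go(m=2)
        go(m=1)
          go(m=0)
          -> return 0
        -> return 0
      -> return 0
    -> return 0
  -> return 0
-> return 0

n_calls is incremented once per call. go is entered once for each m = 5, 4, 3, 2, 1, 0 (the m <= 0 call returns without recursing), i.e. 5 + 1 calls.
n_calls = 6

Final answer: 6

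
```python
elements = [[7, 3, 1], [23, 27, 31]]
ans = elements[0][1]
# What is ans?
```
Trace:
  elements=[[7, 3, 1], [23, 27, 31]]
  elements=[[7, 3, 1], [23, 27, 31]], ans=3

Final answer: 3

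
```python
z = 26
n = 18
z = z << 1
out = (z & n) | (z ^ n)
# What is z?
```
Trace:
  z=26
  z=26, n=18
  z=52, n=18
  z=52, n=18, out=54

Final answer: 52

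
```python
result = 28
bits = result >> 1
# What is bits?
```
Trace:
  result=28
  result=28, bits=14

Final answer: 14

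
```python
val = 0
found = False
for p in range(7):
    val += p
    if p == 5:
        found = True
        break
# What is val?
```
Trace:
  val=0
  val=0, found=False
  val=0, found=False, p=0
  val=1, found=False, p=1
  val=3, found=False, p=2
  val=6, found=False, p=3
  val=10, found=False, p=4
  val=15, found=True, p=5

Final answer: 15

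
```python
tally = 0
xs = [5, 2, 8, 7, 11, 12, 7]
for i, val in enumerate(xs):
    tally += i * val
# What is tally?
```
Trace:
  tally=0
  tally=0, i=0, val=5
  tally=2, i=1, val=2
  tally=18, i=2, val=8
  tally=39, i=3, val=7
  tally=83, i=4, val=11
  tally=143, i=5, val=12
  tally=185, i=6, val=7

Final answer: 185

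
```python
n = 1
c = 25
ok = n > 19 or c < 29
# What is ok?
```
Trace:
  n=1
  n=1, c=25
  n=1, c=25, ok=True

Final answer: True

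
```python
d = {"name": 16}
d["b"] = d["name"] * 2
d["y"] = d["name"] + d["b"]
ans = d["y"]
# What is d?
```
Trace:
  d={'name': 16}
  d={'name': 16, 'b': 32}
  d={'name': 16, 'b': 32, 'y': 48}
  d={'name': 16, 'b': 32, 'y': 48}, ans=48

Final answer: {'name': 16, 'b': 32, 'y': 48}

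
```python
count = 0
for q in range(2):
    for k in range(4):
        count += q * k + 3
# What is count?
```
Trace:
  count=0
  count=3, q=0, k=0
  count=6, q=0, k=1
  count=9, q=0, k=2
  count=12, q=0, k=3
  count=15, q=1, k=0
  count=19, q=1, k=1
  count=24, q=1, k=2
  count=30, q=1, k=3

Final answer: 30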